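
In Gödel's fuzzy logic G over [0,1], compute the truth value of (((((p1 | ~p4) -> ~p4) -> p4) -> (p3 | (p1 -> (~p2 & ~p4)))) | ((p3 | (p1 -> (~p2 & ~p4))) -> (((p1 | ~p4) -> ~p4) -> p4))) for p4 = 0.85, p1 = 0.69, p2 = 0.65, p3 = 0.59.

1.00

~p4: Gödel ¬ of 0.85 = 0 (operand ≠ 0)
(p1 | ~p4) = max(0.69, 0) = 0.69
~p4: Gödel ¬ of 0.85 = 0 (operand ≠ 0)
((p1 | ~p4) -> ~p4): 0.69 > 0, so result = 0
(((p1 | ~p4) -> ~p4) -> p4): 0 ≤ 0.85, so result = 1
~p2: Gödel ¬ of 0.65 = 0 (operand ≠ 0)
~p4: Gödel ¬ of 0.85 = 0 (operand ≠ 0)
(~p2 & ~p4) = min(0, 0) = 0
(p1 -> (~p2 & ~p4)): 0.69 > 0, so result = 0
(p3 | (p1 -> (~p2 & ~p4))) = max(0.59, 0) = 0.59
((((p1 | ~p4) -> ~p4) -> p4) -> (p3 | (p1 -> (~p2 & ~p4)))): 1 > 0.59, so result = 0.59
~p2: Gödel ¬ of 0.65 = 0 (operand ≠ 0)
~p4: Gödel ¬ of 0.85 = 0 (operand ≠ 0)
(~p2 & ~p4) = min(0, 0) = 0
(p1 -> (~p2 & ~p4)): 0.69 > 0, so result = 0
(p3 | (p1 -> (~p2 & ~p4))) = max(0.59, 0) = 0.59
~p4: Gödel ¬ of 0.85 = 0 (operand ≠ 0)
(p1 | ~p4) = max(0.69, 0) = 0.69
~p4: Gödel ¬ of 0.85 = 0 (operand ≠ 0)
((p1 | ~p4) -> ~p4): 0.69 > 0, so result = 0
(((p1 | ~p4) -> ~p4) -> p4): 0 ≤ 0.85, so result = 1
((p3 | (p1 -> (~p2 & ~p4))) -> (((p1 | ~p4) -> ~p4) -> p4)): 0.59 ≤ 1, so result = 1
(((((p1 | ~p4) -> ~p4) -> p4) -> (p3 | (p1 -> (~p2 & ~p4)))) | ((p3 | (p1 -> (~p2 & ~p4))) -> (((p1 | ~p4) -> ~p4) -> p4))) = max(0.59, 1) = 1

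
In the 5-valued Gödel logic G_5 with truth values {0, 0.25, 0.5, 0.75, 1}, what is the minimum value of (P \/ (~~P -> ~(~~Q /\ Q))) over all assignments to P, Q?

The minimum is attained at P = 0.25, Q = 0.25:
  ~P: Gödel ¬ of 0.25 = 0 (operand ≠ 0)
  ~~P: Gödel ¬ of 0 = 1 (operand is 0)
  ~Q: Gödel ¬ of 0.25 = 0 (operand ≠ 0)
  ~~Q: Gödel ¬ of 0 = 1 (operand is 0)
  (~~Q /\ Q) = min(1, 0.25) = 0.25
  ~(~~Q /\ Q): Gödel ¬ of 0.25 = 0 (operand ≠ 0)
  (~~P -> ~(~~Q /\ Q)): 1 > 0, so result = 0
  (P \/ (~~P -> ~(~~Q /\ Q))) = max(0.25, 0) = 0.25
Checking all 25 assignments confirms none give a value below 0.25.

0.25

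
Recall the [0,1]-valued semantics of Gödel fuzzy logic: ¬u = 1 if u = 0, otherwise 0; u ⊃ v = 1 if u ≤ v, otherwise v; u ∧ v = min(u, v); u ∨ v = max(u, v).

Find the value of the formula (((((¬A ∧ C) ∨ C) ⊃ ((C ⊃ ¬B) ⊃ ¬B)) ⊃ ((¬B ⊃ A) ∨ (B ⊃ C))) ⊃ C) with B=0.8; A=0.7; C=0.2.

¬A: Gödel ¬ of 0.7 = 0 (operand ≠ 0)
(¬A ∧ C) = min(0, 0.2) = 0
((¬A ∧ C) ∨ C) = max(0, 0.2) = 0.2
¬B: Gödel ¬ of 0.8 = 0 (operand ≠ 0)
(C ⊃ ¬B): 0.2 > 0, so result = 0
¬B: Gödel ¬ of 0.8 = 0 (operand ≠ 0)
((C ⊃ ¬B) ⊃ ¬B): 0 ≤ 0, so result = 1
(((¬A ∧ C) ∨ C) ⊃ ((C ⊃ ¬B) ⊃ ¬B)): 0.2 ≤ 1, so result = 1
¬B: Gödel ¬ of 0.8 = 0 (operand ≠ 0)
(¬B ⊃ A): 0 ≤ 0.7, so result = 1
(B ⊃ C): 0.8 > 0.2, so result = 0.2
((¬B ⊃ A) ∨ (B ⊃ C)) = max(1, 0.2) = 1
((((¬A ∧ C) ∨ C) ⊃ ((C ⊃ ¬B) ⊃ ¬B)) ⊃ ((¬B ⊃ A) ∨ (B ⊃ C))): 1 ≤ 1, so result = 1
(((((¬A ∧ C) ∨ C) ⊃ ((C ⊃ ¬B) ⊃ ¬B)) ⊃ ((¬B ⊃ A) ∨ (B ⊃ C))) ⊃ C): 1 > 0.2, so result = 0.2

0.20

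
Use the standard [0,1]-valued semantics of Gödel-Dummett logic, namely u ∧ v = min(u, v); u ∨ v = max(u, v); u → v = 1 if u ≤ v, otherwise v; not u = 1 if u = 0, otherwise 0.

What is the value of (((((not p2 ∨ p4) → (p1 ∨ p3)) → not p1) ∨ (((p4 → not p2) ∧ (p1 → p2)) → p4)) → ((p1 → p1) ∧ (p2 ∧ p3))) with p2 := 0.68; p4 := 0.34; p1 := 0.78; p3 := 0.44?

not p2: Gödel ¬ of 0.68 = 0 (operand ≠ 0)
(not p2 ∨ p4) = max(0, 0.34) = 0.34
(p1 ∨ p3) = max(0.78, 0.44) = 0.78
((not p2 ∨ p4) → (p1 ∨ p3)): 0.34 ≤ 0.78, so result = 1
not p1: Gödel ¬ of 0.78 = 0 (operand ≠ 0)
(((not p2 ∨ p4) → (p1 ∨ p3)) → not p1): 1 > 0, so result = 0
not p2: Gödel ¬ of 0.68 = 0 (operand ≠ 0)
(p4 → not p2): 0.34 > 0, so result = 0
(p1 → p2): 0.78 > 0.68, so result = 0.68
((p4 → not p2) ∧ (p1 → p2)) = min(0, 0.68) = 0
(((p4 → not p2) ∧ (p1 → p2)) → p4): 0 ≤ 0.34, so result = 1
((((not p2 ∨ p4) → (p1 ∨ p3)) → not p1) ∨ (((p4 → not p2) ∧ (p1 → p2)) → p4)) = max(0, 1) = 1
(p1 → p1): 0.78 ≤ 0.78, so result = 1
(p2 ∧ p3) = min(0.68, 0.44) = 0.44
((p1 → p1) ∧ (p2 ∧ p3)) = min(1, 0.44) = 0.44
(((((not p2 ∨ p4) → (p1 ∨ p3)) → not p1) ∨ (((p4 → not p2) ∧ (p1 → p2)) → p4)) → ((p1 → p1) ∧ (p2 ∧ p3))): 1 > 0.44, so result = 0.44

0.44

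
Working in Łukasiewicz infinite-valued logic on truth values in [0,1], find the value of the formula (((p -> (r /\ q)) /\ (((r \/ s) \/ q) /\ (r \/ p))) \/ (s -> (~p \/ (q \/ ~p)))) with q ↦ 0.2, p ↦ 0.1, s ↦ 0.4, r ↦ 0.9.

1.00

(r /\ q) = min(0.9, 0.2) = 0.2
(p -> (r /\ q)): min(1, 1 − 0.1 + 0.2) = 1
(r \/ s) = max(0.9, 0.4) = 0.9
((r \/ s) \/ q) = max(0.9, 0.2) = 0.9
(r \/ p) = max(0.9, 0.1) = 0.9
(((r \/ s) \/ q) /\ (r \/ p)) = min(0.9, 0.9) = 0.9
((p -> (r /\ q)) /\ (((r \/ s) \/ q) /\ (r \/ p))) = min(1, 0.9) = 0.9
~p: Łukasiewicz ¬ gives 1 − 0.1 = 0.9
~p: Łukasiewicz ¬ gives 1 − 0.1 = 0.9
(q \/ ~p) = max(0.2, 0.9) = 0.9
(~p \/ (q \/ ~p)) = max(0.9, 0.9) = 0.9
(s -> (~p \/ (q \/ ~p))): min(1, 1 − 0.4 + 0.9) = 1
(((p -> (r /\ q)) /\ (((r \/ s) \/ q) /\ (r \/ p))) \/ (s -> (~p \/ (q \/ ~p)))) = max(0.9, 1) = 1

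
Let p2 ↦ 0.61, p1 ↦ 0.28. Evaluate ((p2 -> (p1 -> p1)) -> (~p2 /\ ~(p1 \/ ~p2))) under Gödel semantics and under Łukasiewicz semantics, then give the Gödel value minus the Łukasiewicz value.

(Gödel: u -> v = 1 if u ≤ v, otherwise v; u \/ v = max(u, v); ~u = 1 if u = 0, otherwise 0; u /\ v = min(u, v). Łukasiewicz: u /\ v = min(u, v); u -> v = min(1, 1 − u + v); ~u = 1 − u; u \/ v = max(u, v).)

Gödel evaluation:
  (p1 -> p1): 0.28 ≤ 0.28, so result = 1
  (p2 -> (p1 -> p1)): 0.61 ≤ 1, so result = 1
  ~p2: Gödel ¬ of 0.61 = 0 (operand ≠ 0)
  ~p2: Gödel ¬ of 0.61 = 0 (operand ≠ 0)
  (p1 \/ ~p2) = max(0.28, 0) = 0.28
  ~(p1 \/ ~p2): Gödel ¬ of 0.28 = 0 (operand ≠ 0)
  (~p2 /\ ~(p1 \/ ~p2)) = min(0, 0) = 0
  ((p2 -> (p1 -> p1)) -> (~p2 /\ ~(p1 \/ ~p2))): 1 > 0, so result = 0
  Gödel value = 0
Łukasiewicz evaluation:
  (p1 -> p1): min(1, 1 − 0.28 + 0.28) = 1
  (p2 -> (p1 -> p1)): min(1, 1 − 0.61 + 1) = 1
  ~p2: Łukasiewicz ¬ gives 1 − 0.61 = 0.39
  ~p2: Łukasiewicz ¬ gives 1 − 0.61 = 0.39
  (p1 \/ ~p2) = max(0.28, 0.39) = 0.39
  ~(p1 \/ ~p2): Łukasiewicz ¬ gives 1 − 0.39 = 0.61
  (~p2 /\ ~(p1 \/ ~p2)) = min(0.39, 0.61) = 0.39
  ((p2 -> (p1 -> p1)) -> (~p2 /\ ~(p1 \/ ~p2))): min(1, 1 − 1 + 0.39) = 0.39
  Łukasiewicz value = 0.39
Difference: 0 − 0.39 = -0.39

-0.39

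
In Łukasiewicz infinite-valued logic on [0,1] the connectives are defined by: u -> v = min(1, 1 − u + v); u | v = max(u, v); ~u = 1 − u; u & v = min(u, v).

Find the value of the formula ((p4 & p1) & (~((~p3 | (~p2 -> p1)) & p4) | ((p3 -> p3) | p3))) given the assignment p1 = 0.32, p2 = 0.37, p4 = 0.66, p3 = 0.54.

0.32

(p4 & p1) = min(0.66, 0.32) = 0.32
~p3: Łukasiewicz ¬ gives 1 − 0.54 = 0.46
~p2: Łukasiewicz ¬ gives 1 − 0.37 = 0.63
(~p2 -> p1): min(1, 1 − 0.63 + 0.32) = 0.69
(~p3 | (~p2 -> p1)) = max(0.46, 0.69) = 0.69
((~p3 | (~p2 -> p1)) & p4) = min(0.69, 0.66) = 0.66
~((~p3 | (~p2 -> p1)) & p4): Łukasiewicz ¬ gives 1 − 0.66 = 0.34
(p3 -> p3): min(1, 1 − 0.54 + 0.54) = 1
((p3 -> p3) | p3) = max(1, 0.54) = 1
(~((~p3 | (~p2 -> p1)) & p4) | ((p3 -> p3) | p3)) = max(0.34, 1) = 1
((p4 & p1) & (~((~p3 | (~p2 -> p1)) & p4) | ((p3 -> p3) | p3))) = min(0.32, 1) = 0.32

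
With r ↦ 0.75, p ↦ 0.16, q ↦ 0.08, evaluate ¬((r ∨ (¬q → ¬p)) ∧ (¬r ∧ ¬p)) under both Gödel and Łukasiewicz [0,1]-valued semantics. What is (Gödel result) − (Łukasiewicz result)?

Gödel evaluation:
  ¬q: Gödel ¬ of 0.08 = 0 (operand ≠ 0)
  ¬p: Gödel ¬ of 0.16 = 0 (operand ≠ 0)
  (¬q → ¬p): 0 ≤ 0, so result = 1
  (r ∨ (¬q → ¬p)) = max(0.75, 1) = 1
  ¬r: Gödel ¬ of 0.75 = 0 (operand ≠ 0)
  ¬p: Gödel ¬ of 0.16 = 0 (operand ≠ 0)
  (¬r ∧ ¬p) = min(0, 0) = 0
  ((r ∨ (¬q → ¬p)) ∧ (¬r ∧ ¬p)) = min(1, 0) = 0
  ¬((r ∨ (¬q → ¬p)) ∧ (¬r ∧ ¬p)): Gödel ¬ of 0 = 1 (operand is 0)
  Gödel value = 1
Łukasiewicz evaluation:
  ¬q: Łukasiewicz ¬ gives 1 − 0.08 = 0.92
  ¬p: Łukasiewicz ¬ gives 1 − 0.16 = 0.84
  (¬q → ¬p): min(1, 1 − 0.92 + 0.84) = 0.92
  (r ∨ (¬q → ¬p)) = max(0.75, 0.92) = 0.92
  ¬r: Łukasiewicz ¬ gives 1 − 0.75 = 0.25
  ¬p: Łukasiewicz ¬ gives 1 − 0.16 = 0.84
  (¬r ∧ ¬p) = min(0.25, 0.84) = 0.25
  ((r ∨ (¬q → ¬p)) ∧ (¬r ∧ ¬p)) = min(0.92, 0.25) = 0.25
  ¬((r ∨ (¬q → ¬p)) ∧ (¬r ∧ ¬p)): Łukasiewicz ¬ gives 1 − 0.25 = 0.75
  Łukasiewicz value = 0.75
Difference: 1 − 0.75 = 0.25

0.25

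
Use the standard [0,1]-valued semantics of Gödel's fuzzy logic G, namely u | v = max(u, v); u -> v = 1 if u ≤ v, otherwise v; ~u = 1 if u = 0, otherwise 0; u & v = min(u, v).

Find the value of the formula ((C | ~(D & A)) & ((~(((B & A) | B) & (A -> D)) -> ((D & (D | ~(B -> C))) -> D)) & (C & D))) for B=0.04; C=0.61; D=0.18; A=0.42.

(D & A) = min(0.18, 0.42) = 0.18
~(D & A): Gödel ¬ of 0.18 = 0 (operand ≠ 0)
(C | ~(D & A)) = max(0.61, 0) = 0.61
(B & A) = min(0.04, 0.42) = 0.04
((B & A) | B) = max(0.04, 0.04) = 0.04
(A -> D): 0.42 > 0.18, so result = 0.18
(((B & A) | B) & (A -> D)) = min(0.04, 0.18) = 0.04
~(((B & A) | B) & (A -> D)): Gödel ¬ of 0.04 = 0 (operand ≠ 0)
(B -> C): 0.04 ≤ 0.61, so result = 1
~(B -> C): Gödel ¬ of 1 = 0 (operand ≠ 0)
(D | ~(B -> C)) = max(0.18, 0) = 0.18
(D & (D | ~(B -> C))) = min(0.18, 0.18) = 0.18
((D & (D | ~(B -> C))) -> D): 0.18 ≤ 0.18, so result = 1
(~(((B & A) | B) & (A -> D)) -> ((D & (D | ~(B -> C))) -> D)): 0 ≤ 1, so result = 1
(C & D) = min(0.61, 0.18) = 0.18
((~(((B & A) | B) & (A -> D)) -> ((D & (D | ~(B -> C))) -> D)) & (C & D)) = min(1, 0.18) = 0.18
((C | ~(D & A)) & ((~(((B & A) | B) & (A -> D)) -> ((D & (D | ~(B -> C))) -> D)) & (C & D))) = min(0.61, 0.18) = 0.18

0.18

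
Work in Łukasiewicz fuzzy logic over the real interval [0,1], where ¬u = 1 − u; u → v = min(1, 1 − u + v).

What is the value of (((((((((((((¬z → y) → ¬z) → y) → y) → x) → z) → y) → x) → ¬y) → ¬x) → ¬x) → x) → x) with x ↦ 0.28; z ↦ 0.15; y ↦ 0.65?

¬z: Łukasiewicz ¬ gives 1 − 0.15 = 0.85
(¬z → y): min(1, 1 − 0.85 + 0.65) = 0.8
¬z: Łukasiewicz ¬ gives 1 − 0.15 = 0.85
((¬z → y) → ¬z): min(1, 1 − 0.8 + 0.85) = 1
(((¬z → y) → ¬z) → y): min(1, 1 − 1 + 0.65) = 0.65
((((¬z → y) → ¬z) → y) → y): min(1, 1 − 0.65 + 0.65) = 1
(((((¬z → y) → ¬z) → y) → y) → x): min(1, 1 − 1 + 0.28) = 0.28
((((((¬z → y) → ¬z) → y) → y) → x) → z): min(1, 1 − 0.28 + 0.15) = 0.87
(((((((¬z → y) → ¬z) → y) → y) → x) → z) → y): min(1, 1 − 0.87 + 0.65) = 0.78
((((((((¬z → y) → ¬z) → y) → y) → x) → z) → y) → x): min(1, 1 − 0.78 + 0.28) = 0.5
¬y: Łukasiewicz ¬ gives 1 − 0.65 = 0.35
(((((((((¬z → y) → ¬z) → y) → y) → x) → z) → y) → x) → ¬y): min(1, 1 − 0.5 + 0.35) = 0.85
¬x: Łukasiewicz ¬ gives 1 − 0.28 = 0.72
((((((((((¬z → y) → ¬z) → y) → y) → x) → z) → y) → x) → ¬y) → ¬x): min(1, 1 − 0.85 + 0.72) = 0.87
¬x: Łukasiewicz ¬ gives 1 − 0.28 = 0.72
(((((((((((¬z → y) → ¬z) → y) → y) → x) → z) → y) → x) → ¬y) → ¬x) → ¬x): min(1, 1 − 0.87 + 0.72) = 0.85
((((((((((((¬z → y) → ¬z) → y) → y) → x) → z) → y) → x) → ¬y) → ¬x) → ¬x) → x): min(1, 1 − 0.85 + 0.28) = 0.43
(((((((((((((¬z → y) → ¬z) → y) → y) → x) → z) → y) → x) → ¬y) → ¬x) → ¬x) → x) → x): min(1, 1 − 0.43 + 0.28) = 0.85

0.85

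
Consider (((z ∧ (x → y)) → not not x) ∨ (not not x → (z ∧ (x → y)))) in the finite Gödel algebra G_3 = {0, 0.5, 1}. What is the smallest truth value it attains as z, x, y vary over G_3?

Every assignment gives 1. For instance at z = 0, x = 0, y = 0:
  (x → y): 0 ≤ 0, so result = 1
  (z ∧ (x → y)) = min(0, 1) = 0
  not x: Gödel ¬ of 0 = 1 (operand is 0)
  not not x: Gödel ¬ of 1 = 0 (operand ≠ 0)
  ((z ∧ (x → y)) → not not x): 0 ≤ 0, so result = 1
  not x: Gödel ¬ of 0 = 1 (operand is 0)
  not not x: Gödel ¬ of 1 = 0 (operand ≠ 0)
  (x → y): 0 ≤ 0, so result = 1
  (z ∧ (x → y)) = min(0, 1) = 0
  (not not x → (z ∧ (x → y))): 0 ≤ 0, so result = 1
  (((z ∧ (x → y)) → not not x) ∨ (not not x → (z ∧ (x → y)))) = max(1, 1) = 1
All 27 assignments give value 1 — the formula is a G_3-tautology.

1.00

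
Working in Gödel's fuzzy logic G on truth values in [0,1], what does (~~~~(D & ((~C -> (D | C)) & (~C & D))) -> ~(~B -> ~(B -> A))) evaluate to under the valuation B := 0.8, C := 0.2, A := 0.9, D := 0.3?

~C: Gödel ¬ of 0.2 = 0 (operand ≠ 0)
(D | C) = max(0.3, 0.2) = 0.3
(~C -> (D | C)): 0 ≤ 0.3, so result = 1
~C: Gödel ¬ of 0.2 = 0 (operand ≠ 0)
(~C & D) = min(0, 0.3) = 0
((~C -> (D | C)) & (~C & D)) = min(1, 0) = 0
(D & ((~C -> (D | C)) & (~C & D))) = min(0.3, 0) = 0
~(D & ((~C -> (D | C)) & (~C & D))): Gödel ¬ of 0 = 1 (operand is 0)
~~(D & ((~C -> (D | C)) & (~C & D))): Gödel ¬ of 1 = 0 (operand ≠ 0)
~~~(D & ((~C -> (D | C)) & (~C & D))): Gödel ¬ of 0 = 1 (operand is 0)
~~~~(D & ((~C -> (D | C)) & (~C & D))): Gödel ¬ of 1 = 0 (operand ≠ 0)
~B: Gödel ¬ of 0.8 = 0 (operand ≠ 0)
(B -> A): 0.8 ≤ 0.9, so result = 1
~(B -> A): Gödel ¬ of 1 = 0 (operand ≠ 0)
(~B -> ~(B -> A)): 0 ≤ 0, so result = 1
~(~B -> ~(B -> A)): Gödel ¬ of 1 = 0 (operand ≠ 0)
(~~~~(D & ((~C -> (D | C)) & (~C & D))) -> ~(~B -> ~(B -> A))): 0 ≤ 0, so result = 1

1.00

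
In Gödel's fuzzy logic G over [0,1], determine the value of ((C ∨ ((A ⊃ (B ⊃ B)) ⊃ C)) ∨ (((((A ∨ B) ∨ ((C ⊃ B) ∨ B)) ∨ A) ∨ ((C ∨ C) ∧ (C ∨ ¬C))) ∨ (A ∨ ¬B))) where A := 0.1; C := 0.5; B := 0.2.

0.50

(B ⊃ B): 0.2 ≤ 0.2, so result = 1
(A ⊃ (B ⊃ B)): 0.1 ≤ 1, so result = 1
((A ⊃ (B ⊃ B)) ⊃ C): 1 > 0.5, so result = 0.5
(C ∨ ((A ⊃ (B ⊃ B)) ⊃ C)) = max(0.5, 0.5) = 0.5
(A ∨ B) = max(0.1, 0.2) = 0.2
(C ⊃ B): 0.5 > 0.2, so result = 0.2
((C ⊃ B) ∨ B) = max(0.2, 0.2) = 0.2
((A ∨ B) ∨ ((C ⊃ B) ∨ B)) = max(0.2, 0.2) = 0.2
(((A ∨ B) ∨ ((C ⊃ B) ∨ B)) ∨ A) = max(0.2, 0.1) = 0.2
(C ∨ C) = max(0.5, 0.5) = 0.5
¬C: Gödel ¬ of 0.5 = 0 (operand ≠ 0)
(C ∨ ¬C) = max(0.5, 0) = 0.5
((C ∨ C) ∧ (C ∨ ¬C)) = min(0.5, 0.5) = 0.5
((((A ∨ B) ∨ ((C ⊃ B) ∨ B)) ∨ A) ∨ ((C ∨ C) ∧ (C ∨ ¬C))) = max(0.2, 0.5) = 0.5
¬B: Gödel ¬ of 0.2 = 0 (operand ≠ 0)
(A ∨ ¬B) = max(0.1, 0) = 0.1
(((((A ∨ B) ∨ ((C ⊃ B) ∨ B)) ∨ A) ∨ ((C ∨ C) ∧ (C ∨ ¬C))) ∨ (A ∨ ¬B)) = max(0.5, 0.1) = 0.5
((C ∨ ((A ⊃ (B ⊃ B)) ⊃ C)) ∨ (((((A ∨ B) ∨ ((C ⊃ B) ∨ B)) ∨ A) ∨ ((C ∨ C) ∧ (C ∨ ¬C))) ∨ (A ∨ ¬B))) = max(0.5, 0.5) = 0.5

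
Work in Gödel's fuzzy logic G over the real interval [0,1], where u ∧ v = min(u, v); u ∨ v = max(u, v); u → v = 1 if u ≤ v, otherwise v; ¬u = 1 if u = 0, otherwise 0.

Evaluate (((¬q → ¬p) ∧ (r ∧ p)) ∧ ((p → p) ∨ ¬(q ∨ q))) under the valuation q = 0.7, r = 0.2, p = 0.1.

0.10

¬q: Gödel ¬ of 0.7 = 0 (operand ≠ 0)
¬p: Gödel ¬ of 0.1 = 0 (operand ≠ 0)
(¬q → ¬p): 0 ≤ 0, so result = 1
(r ∧ p) = min(0.2, 0.1) = 0.1
((¬q → ¬p) ∧ (r ∧ p)) = min(1, 0.1) = 0.1
(p → p): 0.1 ≤ 0.1, so result = 1
(q ∨ q) = max(0.7, 0.7) = 0.7
¬(q ∨ q): Gödel ¬ of 0.7 = 0 (operand ≠ 0)
((p → p) ∨ ¬(q ∨ q)) = max(1, 0) = 1
(((¬q → ¬p) ∧ (r ∧ p)) ∧ ((p → p) ∨ ¬(q ∨ q))) = min(0.1, 1) = 0.1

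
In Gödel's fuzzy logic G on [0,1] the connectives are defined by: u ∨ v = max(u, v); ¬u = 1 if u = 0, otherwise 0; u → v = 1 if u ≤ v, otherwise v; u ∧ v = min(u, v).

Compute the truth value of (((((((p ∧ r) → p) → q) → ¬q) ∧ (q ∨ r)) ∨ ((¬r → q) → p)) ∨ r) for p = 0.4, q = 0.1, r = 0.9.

(p ∧ r) = min(0.4, 0.9) = 0.4
((p ∧ r) → p): 0.4 ≤ 0.4, so result = 1
(((p ∧ r) → p) → q): 1 > 0.1, so result = 0.1
¬q: Gödel ¬ of 0.1 = 0 (operand ≠ 0)
((((p ∧ r) → p) → q) → ¬q): 0.1 > 0, so result = 0
(q ∨ r) = max(0.1, 0.9) = 0.9
(((((p ∧ r) → p) → q) → ¬q) ∧ (q ∨ r)) = min(0, 0.9) = 0
¬r: Gödel ¬ of 0.9 = 0 (operand ≠ 0)
(¬r → q): 0 ≤ 0.1, so result = 1
((¬r → q) → p): 1 > 0.4, so result = 0.4
((((((p ∧ r) → p) → q) → ¬q) ∧ (q ∨ r)) ∨ ((¬r → q) → p)) = max(0, 0.4) = 0.4
(((((((p ∧ r) → p) → q) → ¬q) ∧ (q ∨ r)) ∨ ((¬r → q) → p)) ∨ r) = max(0.4, 0.9) = 0.9

0.90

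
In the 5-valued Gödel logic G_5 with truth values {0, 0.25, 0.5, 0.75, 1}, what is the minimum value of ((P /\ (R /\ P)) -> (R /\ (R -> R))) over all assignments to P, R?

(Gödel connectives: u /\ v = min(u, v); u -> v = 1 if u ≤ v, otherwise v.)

1.00

Every assignment gives 1. For instance at P = 0, R = 0:
  (R /\ P) = min(0, 0) = 0
  (P /\ (R /\ P)) = min(0, 0) = 0
  (R -> R): 0 ≤ 0, so result = 1
  (R /\ (R -> R)) = min(0, 1) = 0
  ((P /\ (R /\ P)) -> (R /\ (R -> R))): 0 ≤ 0, so result = 1
All 25 assignments give value 1 — the formula is a G_5-tautology.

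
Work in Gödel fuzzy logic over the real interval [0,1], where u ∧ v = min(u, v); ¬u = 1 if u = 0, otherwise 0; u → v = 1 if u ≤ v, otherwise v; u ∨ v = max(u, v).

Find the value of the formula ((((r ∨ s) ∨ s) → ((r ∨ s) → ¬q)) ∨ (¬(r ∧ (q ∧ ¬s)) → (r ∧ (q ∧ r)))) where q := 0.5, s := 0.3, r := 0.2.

(r ∨ s) = max(0.2, 0.3) = 0.3
((r ∨ s) ∨ s) = max(0.3, 0.3) = 0.3
(r ∨ s) = max(0.2, 0.3) = 0.3
¬q: Gödel ¬ of 0.5 = 0 (operand ≠ 0)
((r ∨ s) → ¬q): 0.3 > 0, so result = 0
(((r ∨ s) ∨ s) → ((r ∨ s) → ¬q)): 0.3 > 0, so result = 0
¬s: Gödel ¬ of 0.3 = 0 (operand ≠ 0)
(q ∧ ¬s) = min(0.5, 0) = 0
(r ∧ (q ∧ ¬s)) = min(0.2, 0) = 0
¬(r ∧ (q ∧ ¬s)): Gödel ¬ of 0 = 1 (operand is 0)
(q ∧ r) = min(0.5, 0.2) = 0.2
(r ∧ (q ∧ r)) = min(0.2, 0.2) = 0.2
(¬(r ∧ (q ∧ ¬s)) → (r ∧ (q ∧ r))): 1 > 0.2, so result = 0.2
((((r ∨ s) ∨ s) → ((r ∨ s) → ¬q)) ∨ (¬(r ∧ (q ∧ ¬s)) → (r ∧ (q ∧ r)))) = max(0, 0.2) = 0.2

0.20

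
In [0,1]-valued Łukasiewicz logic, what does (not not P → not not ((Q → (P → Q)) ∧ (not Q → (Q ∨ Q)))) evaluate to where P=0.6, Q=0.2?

not P: Łukasiewicz ¬ gives 1 − 0.6 = 0.4
not not P: Łukasiewicz ¬ gives 1 − 0.4 = 0.6
(P → Q): min(1, 1 − 0.6 + 0.2) = 0.6
(Q → (P → Q)): min(1, 1 − 0.2 + 0.6) = 1
not Q: Łukasiewicz ¬ gives 1 − 0.2 = 0.8
(Q ∨ Q) = max(0.2, 0.2) = 0.2
(not Q → (Q ∨ Q)): min(1, 1 − 0.8 + 0.2) = 0.4
((Q → (P → Q)) ∧ (not Q → (Q ∨ Q))) = min(1, 0.4) = 0.4
not ((Q → (P → Q)) ∧ (not Q → (Q ∨ Q))): Łukasiewicz ¬ gives 1 − 0.4 = 0.6
not not ((Q → (P → Q)) ∧ (not Q → (Q ∨ Q))): Łukasiewicz ¬ gives 1 − 0.6 = 0.4
(not not P → not not ((Q → (P → Q)) ∧ (not Q → (Q ∨ Q)))): min(1, 1 − 0.6 + 0.4) = 0.8

0.80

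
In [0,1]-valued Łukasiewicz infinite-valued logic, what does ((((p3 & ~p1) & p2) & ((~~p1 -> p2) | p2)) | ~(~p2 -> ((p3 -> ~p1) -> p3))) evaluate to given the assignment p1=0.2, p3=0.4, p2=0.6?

0.40

~p1: Łukasiewicz ¬ gives 1 − 0.2 = 0.8
(p3 & ~p1) = min(0.4, 0.8) = 0.4
((p3 & ~p1) & p2) = min(0.4, 0.6) = 0.4
~p1: Łukasiewicz ¬ gives 1 − 0.2 = 0.8
~~p1: Łukasiewicz ¬ gives 1 − 0.8 = 0.2
(~~p1 -> p2): min(1, 1 − 0.2 + 0.6) = 1
((~~p1 -> p2) | p2) = max(1, 0.6) = 1
(((p3 & ~p1) & p2) & ((~~p1 -> p2) | p2)) = min(0.4, 1) = 0.4
~p2: Łukasiewicz ¬ gives 1 − 0.6 = 0.4
~p1: Łukasiewicz ¬ gives 1 − 0.2 = 0.8
(p3 -> ~p1): min(1, 1 − 0.4 + 0.8) = 1
((p3 -> ~p1) -> p3): min(1, 1 − 1 + 0.4) = 0.4
(~p2 -> ((p3 -> ~p1) -> p3)): min(1, 1 − 0.4 + 0.4) = 1
~(~p2 -> ((p3 -> ~p1) -> p3)): Łukasiewicz ¬ gives 1 − 1 = 0
((((p3 & ~p1) & p2) & ((~~p1 -> p2) | p2)) | ~(~p2 -> ((p3 -> ~p1) -> p3))) = max(0.4, 0) = 0.4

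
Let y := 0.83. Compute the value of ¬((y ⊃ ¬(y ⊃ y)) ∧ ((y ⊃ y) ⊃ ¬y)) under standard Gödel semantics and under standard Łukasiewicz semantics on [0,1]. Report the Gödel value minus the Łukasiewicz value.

Gödel evaluation:
  (y ⊃ y): 0.83 ≤ 0.83, so result = 1
  ¬(y ⊃ y): Gödel ¬ of 1 = 0 (operand ≠ 0)
  (y ⊃ ¬(y ⊃ y)): 0.83 > 0, so result = 0
  (y ⊃ y): 0.83 ≤ 0.83, so result = 1
  ¬y: Gödel ¬ of 0.83 = 0 (operand ≠ 0)
  ((y ⊃ y) ⊃ ¬y): 1 > 0, so result = 0
  ((y ⊃ ¬(y ⊃ y)) ∧ ((y ⊃ y) ⊃ ¬y)) = min(0, 0) = 0
  ¬((y ⊃ ¬(y ⊃ y)) ∧ ((y ⊃ y) ⊃ ¬y)): Gödel ¬ of 0 = 1 (operand is 0)
  Gödel value = 1
Łukasiewicz evaluation:
  (y ⊃ y): min(1, 1 − 0.83 + 0.83) = 1
  ¬(y ⊃ y): Łukasiewicz ¬ gives 1 − 1 = 0
  (y ⊃ ¬(y ⊃ y)): min(1, 1 − 0.83 + 0) = 0.17
  (y ⊃ y): min(1, 1 − 0.83 + 0.83) = 1
  ¬y: Łukasiewicz ¬ gives 1 − 0.83 = 0.17
  ((y ⊃ y) ⊃ ¬y): min(1, 1 − 1 + 0.17) = 0.17
  ((y ⊃ ¬(y ⊃ y)) ∧ ((y ⊃ y) ⊃ ¬y)) = min(0.17, 0.17) = 0.17
  ¬((y ⊃ ¬(y ⊃ y)) ∧ ((y ⊃ y) ⊃ ¬y)): Łukasiewicz ¬ gives 1 − 0.17 = 0.83
  Łukasiewicz value = 0.83
Difference: 1 − 0.83 = 0.17

0.17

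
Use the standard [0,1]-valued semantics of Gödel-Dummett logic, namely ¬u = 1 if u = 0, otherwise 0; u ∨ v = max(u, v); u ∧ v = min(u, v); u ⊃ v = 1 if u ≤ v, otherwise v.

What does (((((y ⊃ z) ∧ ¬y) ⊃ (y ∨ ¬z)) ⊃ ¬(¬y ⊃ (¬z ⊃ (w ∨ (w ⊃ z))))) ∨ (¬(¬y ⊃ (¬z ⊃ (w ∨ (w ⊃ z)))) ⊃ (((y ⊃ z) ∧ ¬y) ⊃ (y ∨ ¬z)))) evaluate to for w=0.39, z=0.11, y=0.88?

(y ⊃ z): 0.88 > 0.11, so result = 0.11
¬y: Gödel ¬ of 0.88 = 0 (operand ≠ 0)
((y ⊃ z) ∧ ¬y) = min(0.11, 0) = 0
¬z: Gödel ¬ of 0.11 = 0 (operand ≠ 0)
(y ∨ ¬z) = max(0.88, 0) = 0.88
(((y ⊃ z) ∧ ¬y) ⊃ (y ∨ ¬z)): 0 ≤ 0.88, so result = 1
¬y: Gödel ¬ of 0.88 = 0 (operand ≠ 0)
¬z: Gödel ¬ of 0.11 = 0 (operand ≠ 0)
(w ⊃ z): 0.39 > 0.11, so result = 0.11
(w ∨ (w ⊃ z)) = max(0.39, 0.11) = 0.39
(¬z ⊃ (w ∨ (w ⊃ z))): 0 ≤ 0.39, so result = 1
(¬y ⊃ (¬z ⊃ (w ∨ (w ⊃ z)))): 0 ≤ 1, so result = 1
¬(¬y ⊃ (¬z ⊃ (w ∨ (w ⊃ z)))): Gödel ¬ of 1 = 0 (operand ≠ 0)
((((y ⊃ z) ∧ ¬y) ⊃ (y ∨ ¬z)) ⊃ ¬(¬y ⊃ (¬z ⊃ (w ∨ (w ⊃ z))))): 1 > 0, so result = 0
¬y: Gödel ¬ of 0.88 = 0 (operand ≠ 0)
¬z: Gödel ¬ of 0.11 = 0 (operand ≠ 0)
(w ⊃ z): 0.39 > 0.11, so result = 0.11
(w ∨ (w ⊃ z)) = max(0.39, 0.11) = 0.39
(¬z ⊃ (w ∨ (w ⊃ z))): 0 ≤ 0.39, so result = 1
(¬y ⊃ (¬z ⊃ (w ∨ (w ⊃ z)))): 0 ≤ 1, so result = 1
¬(¬y ⊃ (¬z ⊃ (w ∨ (w ⊃ z)))): Gödel ¬ of 1 = 0 (operand ≠ 0)
(y ⊃ z): 0.88 > 0.11, so result = 0.11
¬y: Gödel ¬ of 0.88 = 0 (operand ≠ 0)
((y ⊃ z) ∧ ¬y) = min(0.11, 0) = 0
¬z: Gödel ¬ of 0.11 = 0 (operand ≠ 0)
(y ∨ ¬z) = max(0.88, 0) = 0.88
(((y ⊃ z) ∧ ¬y) ⊃ (y ∨ ¬z)): 0 ≤ 0.88, so result = 1
(¬(¬y ⊃ (¬z ⊃ (w ∨ (w ⊃ z)))) ⊃ (((y ⊃ z) ∧ ¬y) ⊃ (y ∨ ¬z))): 0 ≤ 1, so result = 1
(((((y ⊃ z) ∧ ¬y) ⊃ (y ∨ ¬z)) ⊃ ¬(¬y ⊃ (¬z ⊃ (w ∨ (w ⊃ z))))) ∨ (¬(¬y ⊃ (¬z ⊃ (w ∨ (w ⊃ z)))) ⊃ (((y ⊃ z) ∧ ¬y) ⊃ (y ∨ ¬z)))) = max(0, 1) = 1

1.00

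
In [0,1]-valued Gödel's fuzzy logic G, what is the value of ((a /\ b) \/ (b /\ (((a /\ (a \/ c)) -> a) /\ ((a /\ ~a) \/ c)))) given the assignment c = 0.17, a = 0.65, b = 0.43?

(a /\ b) = min(0.65, 0.43) = 0.43
(a \/ c) = max(0.65, 0.17) = 0.65
(a /\ (a \/ c)) = min(0.65, 0.65) = 0.65
((a /\ (a \/ c)) -> a): 0.65 ≤ 0.65, so result = 1
~a: Gödel ¬ of 0.65 = 0 (operand ≠ 0)
(a /\ ~a) = min(0.65, 0) = 0
((a /\ ~a) \/ c) = max(0, 0.17) = 0.17
(((a /\ (a \/ c)) -> a) /\ ((a /\ ~a) \/ c)) = min(1, 0.17) = 0.17
(b /\ (((a /\ (a \/ c)) -> a) /\ ((a /\ ~a) \/ c))) = min(0.43, 0.17) = 0.17
((a /\ b) \/ (b /\ (((a /\ (a \/ c)) -> a) /\ ((a /\ ~a) \/ c)))) = max(0.43, 0.17) = 0.43

0.43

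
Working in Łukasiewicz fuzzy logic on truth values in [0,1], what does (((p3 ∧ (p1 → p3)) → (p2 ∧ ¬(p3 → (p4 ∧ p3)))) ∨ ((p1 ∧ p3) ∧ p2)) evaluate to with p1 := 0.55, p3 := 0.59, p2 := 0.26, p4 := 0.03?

0.67

(p1 → p3): min(1, 1 − 0.55 + 0.59) = 1
(p3 ∧ (p1 → p3)) = min(0.59, 1) = 0.59
(p4 ∧ p3) = min(0.03, 0.59) = 0.03
(p3 → (p4 ∧ p3)): min(1, 1 − 0.59 + 0.03) = 0.44
¬(p3 → (p4 ∧ p3)): Łukasiewicz ¬ gives 1 − 0.44 = 0.56
(p2 ∧ ¬(p3 → (p4 ∧ p3))) = min(0.26, 0.56) = 0.26
((p3 ∧ (p1 → p3)) → (p2 ∧ ¬(p3 → (p4 ∧ p3)))): min(1, 1 − 0.59 + 0.26) = 0.67
(p1 ∧ p3) = min(0.55, 0.59) = 0.55
((p1 ∧ p3) ∧ p2) = min(0.55, 0.26) = 0.26
(((p3 ∧ (p1 → p3)) → (p2 ∧ ¬(p3 → (p4 ∧ p3)))) ∨ ((p1 ∧ p3) ∧ p2)) = max(0.67, 0.26) = 0.67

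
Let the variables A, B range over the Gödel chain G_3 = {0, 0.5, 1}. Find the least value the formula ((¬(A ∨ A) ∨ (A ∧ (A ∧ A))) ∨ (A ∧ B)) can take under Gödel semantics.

The minimum is attained at A = 0.5, B = 0:
  (A ∨ A) = max(0.5, 0.5) = 0.5
  ¬(A ∨ A): Gödel ¬ of 0.5 = 0 (operand ≠ 0)
  (A ∧ A) = min(0.5, 0.5) = 0.5
  (A ∧ (A ∧ A)) = min(0.5, 0.5) = 0.5
  (¬(A ∨ A) ∨ (A ∧ (A ∧ A))) = max(0, 0.5) = 0.5
  (A ∧ B) = min(0.5, 0) = 0
  ((¬(A ∨ A) ∨ (A ∧ (A ∧ A))) ∨ (A ∧ B)) = max(0.5, 0) = 0.5
Checking all 9 assignments confirms none give a value below 0.50.

0.50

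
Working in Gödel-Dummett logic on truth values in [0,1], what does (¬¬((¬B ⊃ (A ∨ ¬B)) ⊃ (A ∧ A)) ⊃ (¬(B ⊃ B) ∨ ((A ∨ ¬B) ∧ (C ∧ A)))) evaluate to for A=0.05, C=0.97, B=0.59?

0.05

¬B: Gödel ¬ of 0.59 = 0 (operand ≠ 0)
¬B: Gödel ¬ of 0.59 = 0 (operand ≠ 0)
(A ∨ ¬B) = max(0.05, 0) = 0.05
(¬B ⊃ (A ∨ ¬B)): 0 ≤ 0.05, so result = 1
(A ∧ A) = min(0.05, 0.05) = 0.05
((¬B ⊃ (A ∨ ¬B)) ⊃ (A ∧ A)): 1 > 0.05, so result = 0.05
¬((¬B ⊃ (A ∨ ¬B)) ⊃ (A ∧ A)): Gödel ¬ of 0.05 = 0 (operand ≠ 0)
¬¬((¬B ⊃ (A ∨ ¬B)) ⊃ (A ∧ A)): Gödel ¬ of 0 = 1 (operand is 0)
(B ⊃ B): 0.59 ≤ 0.59, so result = 1
¬(B ⊃ B): Gödel ¬ of 1 = 0 (operand ≠ 0)
¬B: Gödel ¬ of 0.59 = 0 (operand ≠ 0)
(A ∨ ¬B) = max(0.05, 0) = 0.05
(C ∧ A) = min(0.97, 0.05) = 0.05
((A ∨ ¬B) ∧ (C ∧ A)) = min(0.05, 0.05) = 0.05
(¬(B ⊃ B) ∨ ((A ∨ ¬B) ∧ (C ∧ A))) = max(0, 0.05) = 0.05
(¬¬((¬B ⊃ (A ∨ ¬B)) ⊃ (A ∧ A)) ⊃ (¬(B ⊃ B) ∨ ((A ∨ ¬B) ∧ (C ∧ A)))): 1 > 0.05, so result = 0.05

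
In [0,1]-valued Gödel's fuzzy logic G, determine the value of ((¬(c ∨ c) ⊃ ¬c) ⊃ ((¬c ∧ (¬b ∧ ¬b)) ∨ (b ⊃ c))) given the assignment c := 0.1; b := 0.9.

0.10

(c ∨ c) = max(0.1, 0.1) = 0.1
¬(c ∨ c): Gödel ¬ of 0.1 = 0 (operand ≠ 0)
¬c: Gödel ¬ of 0.1 = 0 (operand ≠ 0)
(¬(c ∨ c) ⊃ ¬c): 0 ≤ 0, so result = 1
¬c: Gödel ¬ of 0.1 = 0 (operand ≠ 0)
¬b: Gödel ¬ of 0.9 = 0 (operand ≠ 0)
¬b: Gödel ¬ of 0.9 = 0 (operand ≠ 0)
(¬b ∧ ¬b) = min(0, 0) = 0
(¬c ∧ (¬b ∧ ¬b)) = min(0, 0) = 0
(b ⊃ c): 0.9 > 0.1, so result = 0.1
((¬c ∧ (¬b ∧ ¬b)) ∨ (b ⊃ c)) = max(0, 0.1) = 0.1
((¬(c ∨ c) ⊃ ¬c) ⊃ ((¬c ∧ (¬b ∧ ¬b)) ∨ (b ⊃ c))): 1 > 0.1, so result = 0.1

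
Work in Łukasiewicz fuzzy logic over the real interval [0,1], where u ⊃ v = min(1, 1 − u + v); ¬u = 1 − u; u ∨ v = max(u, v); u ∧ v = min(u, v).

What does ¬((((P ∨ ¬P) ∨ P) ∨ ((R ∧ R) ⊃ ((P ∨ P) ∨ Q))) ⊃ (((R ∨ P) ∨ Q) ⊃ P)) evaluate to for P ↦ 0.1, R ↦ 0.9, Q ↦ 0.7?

0.70

¬P: Łukasiewicz ¬ gives 1 − 0.1 = 0.9
(P ∨ ¬P) = max(0.1, 0.9) = 0.9
((P ∨ ¬P) ∨ P) = max(0.9, 0.1) = 0.9
(R ∧ R) = min(0.9, 0.9) = 0.9
(P ∨ P) = max(0.1, 0.1) = 0.1
((P ∨ P) ∨ Q) = max(0.1, 0.7) = 0.7
((R ∧ R) ⊃ ((P ∨ P) ∨ Q)): min(1, 1 − 0.9 + 0.7) = 0.8
(((P ∨ ¬P) ∨ P) ∨ ((R ∧ R) ⊃ ((P ∨ P) ∨ Q))) = max(0.9, 0.8) = 0.9
(R ∨ P) = max(0.9, 0.1) = 0.9
((R ∨ P) ∨ Q) = max(0.9, 0.7) = 0.9
(((R ∨ P) ∨ Q) ⊃ P): min(1, 1 − 0.9 + 0.1) = 0.2
((((P ∨ ¬P) ∨ P) ∨ ((R ∧ R) ⊃ ((P ∨ P) ∨ Q))) ⊃ (((R ∨ P) ∨ Q) ⊃ P)): min(1, 1 − 0.9 + 0.2) = 0.3
¬((((P ∨ ¬P) ∨ P) ∨ ((R ∧ R) ⊃ ((P ∨ P) ∨ Q))) ⊃ (((R ∨ P) ∨ Q) ⊃ P)): Łukasiewicz ¬ gives 1 − 0.3 = 0.7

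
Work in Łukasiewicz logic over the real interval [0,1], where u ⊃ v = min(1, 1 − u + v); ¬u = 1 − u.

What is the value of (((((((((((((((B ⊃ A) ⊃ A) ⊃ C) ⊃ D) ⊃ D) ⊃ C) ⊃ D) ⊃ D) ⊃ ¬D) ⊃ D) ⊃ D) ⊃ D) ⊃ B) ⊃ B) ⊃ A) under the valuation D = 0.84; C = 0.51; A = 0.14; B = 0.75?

(B ⊃ A): min(1, 1 − 0.75 + 0.14) = 0.39
((B ⊃ A) ⊃ A): min(1, 1 − 0.39 + 0.14) = 0.75
(((B ⊃ A) ⊃ A) ⊃ C): min(1, 1 − 0.75 + 0.51) = 0.76
((((B ⊃ A) ⊃ A) ⊃ C) ⊃ D): min(1, 1 − 0.76 + 0.84) = 1
(((((B ⊃ A) ⊃ A) ⊃ C) ⊃ D) ⊃ D): min(1, 1 − 1 + 0.84) = 0.84
((((((B ⊃ A) ⊃ A) ⊃ C) ⊃ D) ⊃ D) ⊃ C): min(1, 1 − 0.84 + 0.51) = 0.67
(((((((B ⊃ A) ⊃ A) ⊃ C) ⊃ D) ⊃ D) ⊃ C) ⊃ D): min(1, 1 − 0.67 + 0.84) = 1
((((((((B ⊃ A) ⊃ A) ⊃ C) ⊃ D) ⊃ D) ⊃ C) ⊃ D) ⊃ D): min(1, 1 − 1 + 0.84) = 0.84
¬D: Łukasiewicz ¬ gives 1 − 0.84 = 0.16
(((((((((B ⊃ A) ⊃ A) ⊃ C) ⊃ D) ⊃ D) ⊃ C) ⊃ D) ⊃ D) ⊃ ¬D): min(1, 1 − 0.84 + 0.16) = 0.32
((((((((((B ⊃ A) ⊃ A) ⊃ C) ⊃ D) ⊃ D) ⊃ C) ⊃ D) ⊃ D) ⊃ ¬D) ⊃ D): min(1, 1 − 0.32 + 0.84) = 1
(((((((((((B ⊃ A) ⊃ A) ⊃ C) ⊃ D) ⊃ D) ⊃ C) ⊃ D) ⊃ D) ⊃ ¬D) ⊃ D) ⊃ D): min(1, 1 − 1 + 0.84) = 0.84
((((((((((((B ⊃ A) ⊃ A) ⊃ C) ⊃ D) ⊃ D) ⊃ C) ⊃ D) ⊃ D) ⊃ ¬D) ⊃ D) ⊃ D) ⊃ D): min(1, 1 − 0.84 + 0.84) = 1
(((((((((((((B ⊃ A) ⊃ A) ⊃ C) ⊃ D) ⊃ D) ⊃ C) ⊃ D) ⊃ D) ⊃ ¬D) ⊃ D) ⊃ D) ⊃ D) ⊃ B): min(1, 1 − 1 + 0.75) = 0.75
((((((((((((((B ⊃ A) ⊃ A) ⊃ C) ⊃ D) ⊃ D) ⊃ C) ⊃ D) ⊃ D) ⊃ ¬D) ⊃ D) ⊃ D) ⊃ D) ⊃ B) ⊃ B): min(1, 1 − 0.75 + 0.75) = 1
(((((((((((((((B ⊃ A) ⊃ A) ⊃ C) ⊃ D) ⊃ D) ⊃ C) ⊃ D) ⊃ D) ⊃ ¬D) ⊃ D) ⊃ D) ⊃ D) ⊃ B) ⊃ B) ⊃ A): min(1, 1 − 1 + 0.14) = 0.14

0.14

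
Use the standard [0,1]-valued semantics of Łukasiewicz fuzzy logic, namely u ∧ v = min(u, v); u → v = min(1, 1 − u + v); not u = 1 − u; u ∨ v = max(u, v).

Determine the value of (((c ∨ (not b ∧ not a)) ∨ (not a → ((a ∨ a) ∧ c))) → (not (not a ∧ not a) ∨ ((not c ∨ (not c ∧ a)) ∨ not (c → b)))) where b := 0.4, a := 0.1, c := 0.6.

not b: Łukasiewicz ¬ gives 1 − 0.4 = 0.6
not a: Łukasiewicz ¬ gives 1 − 0.1 = 0.9
(not b ∧ not a) = min(0.6, 0.9) = 0.6
(c ∨ (not b ∧ not a)) = max(0.6, 0.6) = 0.6
not a: Łukasiewicz ¬ gives 1 − 0.1 = 0.9
(a ∨ a) = max(0.1, 0.1) = 0.1
((a ∨ a) ∧ c) = min(0.1, 0.6) = 0.1
(not a → ((a ∨ a) ∧ c)): min(1, 1 − 0.9 + 0.1) = 0.2
((c ∨ (not b ∧ not a)) ∨ (not a → ((a ∨ a) ∧ c))) = max(0.6, 0.2) = 0.6
not a: Łukasiewicz ¬ gives 1 − 0.1 = 0.9
not a: Łukasiewicz ¬ gives 1 − 0.1 = 0.9
(not a ∧ not a) = min(0.9, 0.9) = 0.9
not (not a ∧ not a): Łukasiewicz ¬ gives 1 − 0.9 = 0.1
not c: Łukasiewicz ¬ gives 1 − 0.6 = 0.4
not c: Łukasiewicz ¬ gives 1 − 0.6 = 0.4
(not c ∧ a) = min(0.4, 0.1) = 0.1
(not c ∨ (not c ∧ a)) = max(0.4, 0.1) = 0.4
(c → b): min(1, 1 − 0.6 + 0.4) = 0.8
not (c → b): Łukasiewicz ¬ gives 1 − 0.8 = 0.2
((not c ∨ (not c ∧ a)) ∨ not (c → b)) = max(0.4, 0.2) = 0.4
(not (not a ∧ not a) ∨ ((not c ∨ (not c ∧ a)) ∨ not (c → b))) = max(0.1, 0.4) = 0.4
(((c ∨ (not b ∧ not a)) ∨ (not a → ((a ∨ a) ∧ c))) → (not (not a ∧ not a) ∨ ((not c ∨ (not c ∧ a)) ∨ not (c → b)))): min(1, 1 − 0.6 + 0.4) = 0.8

0.80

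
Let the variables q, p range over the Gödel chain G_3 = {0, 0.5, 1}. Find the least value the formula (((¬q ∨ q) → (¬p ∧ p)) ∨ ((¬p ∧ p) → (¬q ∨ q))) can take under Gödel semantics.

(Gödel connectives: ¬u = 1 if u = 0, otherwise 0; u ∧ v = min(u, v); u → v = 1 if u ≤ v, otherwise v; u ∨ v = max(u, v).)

1.00

Every assignment gives 1. For instance at q = 0, p = 0:
  ¬q: Gödel ¬ of 0 = 1 (operand is 0)
  (¬q ∨ q) = max(1, 0) = 1
  ¬p: Gödel ¬ of 0 = 1 (operand is 0)
  (¬p ∧ p) = min(1, 0) = 0
  ((¬q ∨ q) → (¬p ∧ p)): 1 > 0, so result = 0
  ¬p: Gödel ¬ of 0 = 1 (operand is 0)
  (¬p ∧ p) = min(1, 0) = 0
  ¬q: Gödel ¬ of 0 = 1 (operand is 0)
  (¬q ∨ q) = max(1, 0) = 1
  ((¬p ∧ p) → (¬q ∨ q)): 0 ≤ 1, so result = 1
  (((¬q ∨ q) → (¬p ∧ p)) ∨ ((¬p ∧ p) → (¬q ∨ q))) = max(0, 1) = 1
All 9 assignments give value 1 — the formula is a G_3-tautology.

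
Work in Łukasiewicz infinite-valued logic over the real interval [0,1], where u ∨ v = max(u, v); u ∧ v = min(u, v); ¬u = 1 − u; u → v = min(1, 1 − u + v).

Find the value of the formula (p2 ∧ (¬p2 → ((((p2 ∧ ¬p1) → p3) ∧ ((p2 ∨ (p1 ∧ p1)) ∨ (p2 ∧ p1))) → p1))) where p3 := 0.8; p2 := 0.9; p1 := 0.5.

¬p2: Łukasiewicz ¬ gives 1 − 0.9 = 0.1
¬p1: Łukasiewicz ¬ gives 1 − 0.5 = 0.5
(p2 ∧ ¬p1) = min(0.9, 0.5) = 0.5
((p2 ∧ ¬p1) → p3): min(1, 1 − 0.5 + 0.8) = 1
(p1 ∧ p1) = min(0.5, 0.5) = 0.5
(p2 ∨ (p1 ∧ p1)) = max(0.9, 0.5) = 0.9
(p2 ∧ p1) = min(0.9, 0.5) = 0.5
((p2 ∨ (p1 ∧ p1)) ∨ (p2 ∧ p1)) = max(0.9, 0.5) = 0.9
(((p2 ∧ ¬p1) → p3) ∧ ((p2 ∨ (p1 ∧ p1)) ∨ (p2 ∧ p1))) = min(1, 0.9) = 0.9
((((p2 ∧ ¬p1) → p3) ∧ ((p2 ∨ (p1 ∧ p1)) ∨ (p2 ∧ p1))) → p1): min(1, 1 − 0.9 + 0.5) = 0.6
(¬p2 → ((((p2 ∧ ¬p1) → p3) ∧ ((p2 ∨ (p1 ∧ p1)) ∨ (p2 ∧ p1))) → p1)): min(1, 1 − 0.1 + 0.6) = 1
(p2 ∧ (¬p2 → ((((p2 ∧ ¬p1) → p3) ∧ ((p2 ∨ (p1 ∧ p1)) ∨ (p2 ∧ p1))) → p1))) = min(0.9, 1) = 0.9

0.90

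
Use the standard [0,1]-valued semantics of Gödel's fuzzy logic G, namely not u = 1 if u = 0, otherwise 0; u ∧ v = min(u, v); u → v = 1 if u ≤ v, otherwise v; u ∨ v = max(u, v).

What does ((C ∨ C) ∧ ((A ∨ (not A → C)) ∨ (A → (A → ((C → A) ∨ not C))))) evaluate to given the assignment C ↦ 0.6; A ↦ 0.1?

(C ∨ C) = max(0.6, 0.6) = 0.6
not A: Gödel ¬ of 0.1 = 0 (operand ≠ 0)
(not A → C): 0 ≤ 0.6, so result = 1
(A ∨ (not A → C)) = max(0.1, 1) = 1
(C → A): 0.6 > 0.1, so result = 0.1
not C: Gödel ¬ of 0.6 = 0 (operand ≠ 0)
((C → A) ∨ not C) = max(0.1, 0) = 0.1
(A → ((C → A) ∨ not C)): 0.1 ≤ 0.1, so result = 1
(A → (A → ((C → A) ∨ not C))): 0.1 ≤ 1, so result = 1
((A ∨ (not A → C)) ∨ (A → (A → ((C → A) ∨ not C)))) = max(1, 1) = 1
((C ∨ C) ∧ ((A ∨ (not A → C)) ∨ (A → (A → ((C → A) ∨ not C))))) = min(0.6, 1) = 0.6

0.60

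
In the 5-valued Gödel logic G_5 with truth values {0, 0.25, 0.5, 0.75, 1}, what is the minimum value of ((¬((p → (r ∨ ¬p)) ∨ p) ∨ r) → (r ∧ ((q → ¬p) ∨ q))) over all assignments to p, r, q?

0.25

The minimum is attained at p = 0.25, r = 0.5, q = 0.25:
  ¬p: Gödel ¬ of 0.25 = 0 (operand ≠ 0)
  (r ∨ ¬p) = max(0.5, 0) = 0.5
  (p → (r ∨ ¬p)): 0.25 ≤ 0.5, so result = 1
  ((p → (r ∨ ¬p)) ∨ p) = max(1, 0.25) = 1
  ¬((p → (r ∨ ¬p)) ∨ p): Gödel ¬ of 1 = 0 (operand ≠ 0)
  (¬((p → (r ∨ ¬p)) ∨ p) ∨ r) = max(0, 0.5) = 0.5
  ¬p: Gödel ¬ of 0.25 = 0 (operand ≠ 0)
  (q → ¬p): 0.25 > 0, so result = 0
  ((q → ¬p) ∨ q) = max(0, 0.25) = 0.25
  (r ∧ ((q → ¬p) ∨ q)) = min(0.5, 0.25) = 0.25
  ((¬((p → (r ∨ ¬p)) ∨ p) ∨ r) → (r ∧ ((q → ¬p) ∨ q))): 0.5 > 0.25, so result = 0.25
Checking all 125 assignments confirms none give a value below 0.25.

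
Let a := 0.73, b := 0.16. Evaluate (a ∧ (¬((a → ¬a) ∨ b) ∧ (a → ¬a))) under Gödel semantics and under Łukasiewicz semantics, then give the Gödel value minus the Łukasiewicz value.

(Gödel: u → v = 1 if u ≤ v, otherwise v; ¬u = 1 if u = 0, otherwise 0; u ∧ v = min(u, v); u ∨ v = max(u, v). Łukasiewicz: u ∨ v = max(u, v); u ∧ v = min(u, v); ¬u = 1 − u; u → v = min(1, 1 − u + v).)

Gödel evaluation:
  ¬a: Gödel ¬ of 0.73 = 0 (operand ≠ 0)
  (a → ¬a): 0.73 > 0, so result = 0
  ((a → ¬a) ∨ b) = max(0, 0.16) = 0.16
  ¬((a → ¬a) ∨ b): Gödel ¬ of 0.16 = 0 (operand ≠ 0)
  ¬a: Gödel ¬ of 0.73 = 0 (operand ≠ 0)
  (a → ¬a): 0.73 > 0, so result = 0
  (¬((a → ¬a) ∨ b) ∧ (a → ¬a)) = min(0, 0) = 0
  (a ∧ (¬((a → ¬a) ∨ b) ∧ (a → ¬a))) = min(0.73, 0) = 0
  Gödel value = 0
Łukasiewicz evaluation:
  ¬a: Łukasiewicz ¬ gives 1 − 0.73 = 0.27
  (a → ¬a): min(1, 1 − 0.73 + 0.27) = 0.54
  ((a → ¬a) ∨ b) = max(0.54, 0.16) = 0.54
  ¬((a → ¬a) ∨ b): Łukasiewicz ¬ gives 1 − 0.54 = 0.46
  ¬a: Łukasiewicz ¬ gives 1 − 0.73 = 0.27
  (a → ¬a): min(1, 1 − 0.73 + 0.27) = 0.54
  (¬((a → ¬a) ∨ b) ∧ (a → ¬a)) = min(0.46, 0.54) = 0.46
  (a ∧ (¬((a → ¬a) ∨ b) ∧ (a → ¬a))) = min(0.73, 0.46) = 0.46
  Łukasiewicz value = 0.46
Difference: 0 − 0.46 = -0.46

-0.46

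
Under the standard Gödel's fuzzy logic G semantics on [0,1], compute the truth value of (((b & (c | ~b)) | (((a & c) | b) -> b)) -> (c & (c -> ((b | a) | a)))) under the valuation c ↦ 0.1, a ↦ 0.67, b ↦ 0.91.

0.10

~b: Gödel ¬ of 0.91 = 0 (operand ≠ 0)
(c | ~b) = max(0.1, 0) = 0.1
(b & (c | ~b)) = min(0.91, 0.1) = 0.1
(a & c) = min(0.67, 0.1) = 0.1
((a & c) | b) = max(0.1, 0.91) = 0.91
(((a & c) | b) -> b): 0.91 ≤ 0.91, so result = 1
((b & (c | ~b)) | (((a & c) | b) -> b)) = max(0.1, 1) = 1
(b | a) = max(0.91, 0.67) = 0.91
((b | a) | a) = max(0.91, 0.67) = 0.91
(c -> ((b | a) | a)): 0.1 ≤ 0.91, so result = 1
(c & (c -> ((b | a) | a))) = min(0.1, 1) = 0.1
(((b & (c | ~b)) | (((a & c) | b) -> b)) -> (c & (c -> ((b | a) | a)))): 1 > 0.1, so result = 0.1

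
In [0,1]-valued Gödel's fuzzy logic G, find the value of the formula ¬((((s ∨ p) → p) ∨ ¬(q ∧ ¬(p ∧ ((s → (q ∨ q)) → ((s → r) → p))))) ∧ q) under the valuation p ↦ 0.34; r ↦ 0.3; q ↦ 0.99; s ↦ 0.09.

0.00

(s ∨ p) = max(0.09, 0.34) = 0.34
((s ∨ p) → p): 0.34 ≤ 0.34, so result = 1
(q ∨ q) = max(0.99, 0.99) = 0.99
(s → (q ∨ q)): 0.09 ≤ 0.99, so result = 1
(s → r): 0.09 ≤ 0.3, so result = 1
((s → r) → p): 1 > 0.34, so result = 0.34
((s → (q ∨ q)) → ((s → r) → p)): 1 > 0.34, so result = 0.34
(p ∧ ((s → (q ∨ q)) → ((s → r) → p))) = min(0.34, 0.34) = 0.34
¬(p ∧ ((s → (q ∨ q)) → ((s → r) → p))): Gödel ¬ of 0.34 = 0 (operand ≠ 0)
(q ∧ ¬(p ∧ ((s → (q ∨ q)) → ((s → r) → p)))) = min(0.99, 0) = 0
¬(q ∧ ¬(p ∧ ((s → (q ∨ q)) → ((s → r) → p)))): Gödel ¬ of 0 = 1 (operand is 0)
(((s ∨ p) → p) ∨ ¬(q ∧ ¬(p ∧ ((s → (q ∨ q)) → ((s → r) → p))))) = max(1, 1) = 1
((((s ∨ p) → p) ∨ ¬(q ∧ ¬(p ∧ ((s → (q ∨ q)) → ((s → r) → p))))) ∧ q) = min(1, 0.99) = 0.99
¬((((s ∨ p) → p) ∨ ¬(q ∧ ¬(p ∧ ((s → (q ∨ q)) → ((s → r) → p))))) ∧ q): Gödel ¬ of 0.99 = 0 (operand ≠ 0)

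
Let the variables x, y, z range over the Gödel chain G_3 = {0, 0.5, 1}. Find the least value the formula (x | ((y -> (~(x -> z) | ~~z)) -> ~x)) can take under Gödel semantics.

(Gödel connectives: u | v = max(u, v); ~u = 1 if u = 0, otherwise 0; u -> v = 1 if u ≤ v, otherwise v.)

The minimum is attained at x = 0.5, y = 0, z = 0:
  (x -> z): 0.5 > 0, so result = 0
  ~(x -> z): Gödel ¬ of 0 = 1 (operand is 0)
  ~z: Gödel ¬ of 0 = 1 (operand is 0)
  ~~z: Gödel ¬ of 1 = 0 (operand ≠ 0)
  (~(x -> z) | ~~z) = max(1, 0) = 1
  (y -> (~(x -> z) | ~~z)): 0 ≤ 1, so result = 1
  ~x: Gödel ¬ of 0.5 = 0 (operand ≠ 0)
  ((y -> (~(x -> z) | ~~z)) -> ~x): 1 > 0, so result = 0
  (x | ((y -> (~(x -> z) | ~~z)) -> ~x)) = max(0.5, 0) = 0.5
Checking all 27 assignments confirms none give a value below 0.50.

0.50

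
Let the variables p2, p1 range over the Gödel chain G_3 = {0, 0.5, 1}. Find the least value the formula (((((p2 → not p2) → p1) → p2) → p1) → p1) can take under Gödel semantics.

0.50

The minimum is attained at p2 = 0, p1 = 0.5:
  not p2: Gödel ¬ of 0 = 1 (operand is 0)
  (p2 → not p2): 0 ≤ 1, so result = 1
  ((p2 → not p2) → p1): 1 > 0.5, so result = 0.5
  (((p2 → not p2) → p1) → p2): 0.5 > 0, so result = 0
  ((((p2 → not p2) → p1) → p2) → p1): 0 ≤ 0.5, so result = 1
  (((((p2 → not p2) → p1) → p2) → p1) → p1): 1 > 0.5, so result = 0.5
Checking all 9 assignments confirms none give a value below 0.50.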